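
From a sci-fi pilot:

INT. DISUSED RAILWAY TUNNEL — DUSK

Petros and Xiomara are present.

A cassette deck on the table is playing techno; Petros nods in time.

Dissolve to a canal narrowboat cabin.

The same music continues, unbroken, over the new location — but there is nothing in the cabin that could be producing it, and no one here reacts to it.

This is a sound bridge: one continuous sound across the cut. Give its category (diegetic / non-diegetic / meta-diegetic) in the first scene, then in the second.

Scene one: a cassette deck is an on-screen source and Petros reacts to it → diegetic.
Scene two: there is no source in the cabin and no one hears it — it's now underscore → non-diegetic.

diegetic, non-diegetic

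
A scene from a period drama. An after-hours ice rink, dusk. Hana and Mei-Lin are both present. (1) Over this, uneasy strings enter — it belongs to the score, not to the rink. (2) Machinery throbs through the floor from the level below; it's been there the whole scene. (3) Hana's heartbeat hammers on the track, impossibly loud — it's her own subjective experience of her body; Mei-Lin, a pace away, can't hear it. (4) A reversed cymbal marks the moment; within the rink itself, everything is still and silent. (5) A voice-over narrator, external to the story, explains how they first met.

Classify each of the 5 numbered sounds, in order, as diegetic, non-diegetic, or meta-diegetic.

non-diegetic, diegetic, meta-diegetic, non-diegetic, non-diegetic

(1) score with no on-screen or off-screen source; it exists for the audience alone → non-diegetic.
(2) is diegetic: ambient/room sound belonging to the story's physical space.
(3) a subjective body sound — Hana's private perception, inaudible to Mei-Lin → meta-diegetic.
(4) an editorial stinger — it belongs to the cut, not the story world → non-diegetic.
(5) external voice-over — not a character, not heard by anyone in the scene → non-diegetic.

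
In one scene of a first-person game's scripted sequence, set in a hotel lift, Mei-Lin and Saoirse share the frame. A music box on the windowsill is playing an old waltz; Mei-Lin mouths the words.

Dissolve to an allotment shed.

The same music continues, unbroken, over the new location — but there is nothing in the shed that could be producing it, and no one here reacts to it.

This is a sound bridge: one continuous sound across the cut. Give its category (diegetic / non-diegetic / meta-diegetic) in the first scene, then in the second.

diegetic, non-diegetic

Scene one: a music box is an on-screen source and Mei-Lin reacts to it → diegetic.
Scene two: there is no source in the shed and no one hears it — it's now underscore → non-diegetic.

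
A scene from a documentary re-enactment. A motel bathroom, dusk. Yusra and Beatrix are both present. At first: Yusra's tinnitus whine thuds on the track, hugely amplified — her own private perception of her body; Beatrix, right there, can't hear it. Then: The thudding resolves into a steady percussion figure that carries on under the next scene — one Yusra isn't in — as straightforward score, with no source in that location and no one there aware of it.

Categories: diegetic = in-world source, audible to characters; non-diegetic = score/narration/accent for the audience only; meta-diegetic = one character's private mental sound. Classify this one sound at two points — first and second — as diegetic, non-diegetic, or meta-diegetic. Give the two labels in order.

meta-diegetic, non-diegetic

First: it's Yusra's subjective body sound, inaudible to Beatrix → meta-diegetic.
Second: detached from Yusra and playing as sourceless score over a scene she isn't in — for the audience only → non-diegetic.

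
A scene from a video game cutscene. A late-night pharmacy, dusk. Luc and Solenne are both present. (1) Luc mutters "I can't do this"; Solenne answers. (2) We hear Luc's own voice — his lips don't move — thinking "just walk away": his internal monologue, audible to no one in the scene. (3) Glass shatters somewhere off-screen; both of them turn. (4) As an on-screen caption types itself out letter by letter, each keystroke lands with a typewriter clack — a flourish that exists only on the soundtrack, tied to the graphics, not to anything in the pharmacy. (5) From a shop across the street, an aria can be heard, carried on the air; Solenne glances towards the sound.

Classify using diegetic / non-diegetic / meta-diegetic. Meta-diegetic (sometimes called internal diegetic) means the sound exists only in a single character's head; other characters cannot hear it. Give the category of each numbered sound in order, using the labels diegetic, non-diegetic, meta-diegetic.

Sound (1): spoken by a character present in the story world, so diegetic.
Sound (2): Luc's thought-voice: a private mental sound no other character can hear, so meta-diegetic.
Sound (3): glass is a real object/event in the scene's world, so diegetic.
(4) is non-diegetic: the caption isn't part of the story world, so neither is the sound tied to it.
(5) is diegetic: off-screen diegetic: the source is out of frame but still in the story's space.

diegetic, meta-diegetic, diegetic, non-diegetic, diegetic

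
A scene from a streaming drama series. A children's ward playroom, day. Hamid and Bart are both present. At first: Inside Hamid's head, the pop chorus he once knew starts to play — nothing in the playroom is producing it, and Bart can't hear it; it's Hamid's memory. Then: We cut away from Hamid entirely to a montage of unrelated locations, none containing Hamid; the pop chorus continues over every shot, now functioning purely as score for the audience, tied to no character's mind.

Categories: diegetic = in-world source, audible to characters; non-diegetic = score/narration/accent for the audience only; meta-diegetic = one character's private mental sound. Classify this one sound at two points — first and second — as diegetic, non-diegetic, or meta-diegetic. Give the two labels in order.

First: the music lives inside Hamid's mind alone; Bart can't hear it → meta-diegetic.
Second: once it plays over shots Hamid isn't in, detached from any character's subjectivity, it's conventional underscore → non-diegetic.

meta-diegetic, non-diegetic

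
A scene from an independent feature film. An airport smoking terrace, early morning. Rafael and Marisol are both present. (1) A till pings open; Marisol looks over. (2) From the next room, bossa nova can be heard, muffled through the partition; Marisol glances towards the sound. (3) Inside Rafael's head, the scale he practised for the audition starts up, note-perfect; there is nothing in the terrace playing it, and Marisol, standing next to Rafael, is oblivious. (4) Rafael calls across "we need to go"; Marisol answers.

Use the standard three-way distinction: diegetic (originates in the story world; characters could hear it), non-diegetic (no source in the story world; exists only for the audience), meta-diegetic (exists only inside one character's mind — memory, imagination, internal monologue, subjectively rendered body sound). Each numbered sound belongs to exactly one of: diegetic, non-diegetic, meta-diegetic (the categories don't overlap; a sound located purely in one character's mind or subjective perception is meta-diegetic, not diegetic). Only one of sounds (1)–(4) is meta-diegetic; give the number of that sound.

(1) is diegetic: an in-world source (a till); characters could hear it.
Sound (2): the music has an off-screen but real-world source and a character hears it, so diegetic.
(3) is meta-diegetic: it lives in Rafael's subjectivity, not in the terrace.
(4) on-screen dialogue — Rafael speaks and Marisol is there to hear → diegetic.
Only (3) is meta-diegetic.

3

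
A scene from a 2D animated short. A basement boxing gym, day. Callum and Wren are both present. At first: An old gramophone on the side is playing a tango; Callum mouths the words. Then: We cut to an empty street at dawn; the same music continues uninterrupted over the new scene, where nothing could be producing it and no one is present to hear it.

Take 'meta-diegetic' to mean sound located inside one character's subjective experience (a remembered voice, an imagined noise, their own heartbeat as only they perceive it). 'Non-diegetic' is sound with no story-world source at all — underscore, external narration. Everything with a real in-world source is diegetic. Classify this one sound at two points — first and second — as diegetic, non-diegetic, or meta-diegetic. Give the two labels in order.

First: an old gramophone is a real in-scene source and Callum reacts to it → diegetic.
Second: there is no longer any in-world source and no one can hear it — it has become underscore → non-diegetic.

diegetic, non-diegetic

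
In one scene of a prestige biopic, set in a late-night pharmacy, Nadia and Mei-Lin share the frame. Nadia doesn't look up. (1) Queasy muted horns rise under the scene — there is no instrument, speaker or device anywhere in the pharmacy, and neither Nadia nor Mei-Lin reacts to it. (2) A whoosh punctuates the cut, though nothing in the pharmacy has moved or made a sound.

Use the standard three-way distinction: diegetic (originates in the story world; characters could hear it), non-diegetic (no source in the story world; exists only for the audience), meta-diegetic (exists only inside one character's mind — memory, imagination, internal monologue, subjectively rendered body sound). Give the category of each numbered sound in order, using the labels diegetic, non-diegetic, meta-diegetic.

non-diegetic, non-diegetic

(1) is non-diegetic: nothing in the pharmacy produces it and the characters don't hear it — pure soundtrack.
Sound (2): it's a sound-design accent with no in-world source; no one in the scene can hear it, so non-diegetic.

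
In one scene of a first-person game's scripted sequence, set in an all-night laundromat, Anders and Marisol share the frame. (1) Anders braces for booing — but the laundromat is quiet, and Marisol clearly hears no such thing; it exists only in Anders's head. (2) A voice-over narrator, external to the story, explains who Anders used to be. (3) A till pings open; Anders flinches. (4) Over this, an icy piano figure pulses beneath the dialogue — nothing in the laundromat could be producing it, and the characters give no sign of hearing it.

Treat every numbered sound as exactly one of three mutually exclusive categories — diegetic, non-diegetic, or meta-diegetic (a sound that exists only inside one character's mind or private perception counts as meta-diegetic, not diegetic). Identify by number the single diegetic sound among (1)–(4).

3

Sound (1): subjective to Anders: the laundromat is silent and Marisol hears nothing, so meta-diegetic.
(2) external voice-over — not a character, not heard by anyone in the scene → non-diegetic.
(3) an in-world source (a till); characters could hear it → diegetic.
(4) score with no on-screen or off-screen source; it exists for the audience alone → non-diegetic.
Only (3) is diegetic.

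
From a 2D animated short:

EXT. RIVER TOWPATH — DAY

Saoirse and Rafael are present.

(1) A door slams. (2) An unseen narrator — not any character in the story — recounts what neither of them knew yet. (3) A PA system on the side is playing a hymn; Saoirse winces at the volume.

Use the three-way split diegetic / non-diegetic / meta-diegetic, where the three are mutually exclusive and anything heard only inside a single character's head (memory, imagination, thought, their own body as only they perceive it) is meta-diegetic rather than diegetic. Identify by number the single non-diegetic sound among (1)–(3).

2

(1) is diegetic: a door is a real object/event in the scene's world.
(2) is non-diegetic: external voice-over — not a character, not heard by anyone in the scene.
(3) is diegetic: a PA system is a physical source in the scene and Saoirse reacts to it.
Only (2) is non-diegetic.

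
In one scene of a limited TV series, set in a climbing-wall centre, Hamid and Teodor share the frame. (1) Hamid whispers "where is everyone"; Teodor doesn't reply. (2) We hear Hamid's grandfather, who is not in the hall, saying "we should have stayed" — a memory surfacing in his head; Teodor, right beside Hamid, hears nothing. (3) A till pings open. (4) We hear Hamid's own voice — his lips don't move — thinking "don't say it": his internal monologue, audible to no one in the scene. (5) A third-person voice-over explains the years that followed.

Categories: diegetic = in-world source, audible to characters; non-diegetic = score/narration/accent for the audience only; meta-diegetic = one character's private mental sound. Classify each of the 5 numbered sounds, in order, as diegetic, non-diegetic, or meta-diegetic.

diegetic, meta-diegetic, diegetic, meta-diegetic, non-diegetic

(1) Hamid is a character speaking aloud in the scene → diegetic.
Sound (2): the voice is a memory playing only inside Hamid's mind; Teodor can't hear it, so meta-diegetic.
Sound (3): an in-world source (a till); characters could hear it, so diegetic.
(4) is meta-diegetic: Hamid's thought-voice: a private mental sound no other character can hear.
Sound (5): the narrator exists outside the story world, addressing only the audience, so non-diegetic.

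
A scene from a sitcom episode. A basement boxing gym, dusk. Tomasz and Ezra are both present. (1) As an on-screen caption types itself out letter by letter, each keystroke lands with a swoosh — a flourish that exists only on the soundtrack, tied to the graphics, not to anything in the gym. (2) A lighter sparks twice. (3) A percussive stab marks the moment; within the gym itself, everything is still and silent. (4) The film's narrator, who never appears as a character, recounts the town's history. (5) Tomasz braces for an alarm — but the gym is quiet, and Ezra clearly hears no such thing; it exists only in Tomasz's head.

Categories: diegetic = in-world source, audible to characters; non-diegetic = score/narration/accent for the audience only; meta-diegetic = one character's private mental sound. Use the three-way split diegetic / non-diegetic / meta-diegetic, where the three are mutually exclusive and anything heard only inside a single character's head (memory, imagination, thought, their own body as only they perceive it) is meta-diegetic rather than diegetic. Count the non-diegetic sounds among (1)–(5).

(1) is non-diegetic: it accompanies on-screen graphics, not anything inside the story world.
(2) the sound comes from a lighter physically present in the location → diegetic.
(3) an editorial stinger — it belongs to the cut, not the story world → non-diegetic.
(4) is non-diegetic: external voice-over — not a character, not heard by anyone in the scene.
(5) is meta-diegetic: the sound is imagined by Tomasz; nothing in the story world is producing it and Ezra can't hear it.
Non-diegetic: (1), (3), (4) — that's 3.

3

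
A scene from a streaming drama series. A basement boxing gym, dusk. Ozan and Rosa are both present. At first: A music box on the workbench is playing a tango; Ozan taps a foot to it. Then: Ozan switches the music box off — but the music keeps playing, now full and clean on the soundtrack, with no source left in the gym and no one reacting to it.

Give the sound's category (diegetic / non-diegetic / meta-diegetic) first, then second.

diegetic, non-diegetic

First: a music box is a real in-scene source and Ozan reacts to it → diegetic.
Second: there is no longer any in-world source and no one can hear it — it has become underscore → non-diegetic.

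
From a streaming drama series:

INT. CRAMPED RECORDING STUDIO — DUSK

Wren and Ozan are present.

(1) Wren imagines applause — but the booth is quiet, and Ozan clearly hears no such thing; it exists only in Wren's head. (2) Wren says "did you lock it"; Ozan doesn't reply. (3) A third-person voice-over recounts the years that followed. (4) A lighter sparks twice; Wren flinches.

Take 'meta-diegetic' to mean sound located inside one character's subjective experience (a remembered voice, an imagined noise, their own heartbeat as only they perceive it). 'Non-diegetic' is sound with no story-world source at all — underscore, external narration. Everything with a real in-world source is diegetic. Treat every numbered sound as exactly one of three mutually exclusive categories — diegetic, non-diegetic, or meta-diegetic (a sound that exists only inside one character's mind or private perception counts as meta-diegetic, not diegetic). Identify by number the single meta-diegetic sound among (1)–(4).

(1) is meta-diegetic: Wren alone 'hears' it — an imagined sound, not present in the space.
(2) is diegetic: on-screen dialogue — Wren speaks and Ozan is there to hear.
(3) external voice-over — not a character, not heard by anyone in the scene → non-diegetic.
(4) the sound comes from a lighter physically present in the location → diegetic.
Only (1) is meta-diegetic.

1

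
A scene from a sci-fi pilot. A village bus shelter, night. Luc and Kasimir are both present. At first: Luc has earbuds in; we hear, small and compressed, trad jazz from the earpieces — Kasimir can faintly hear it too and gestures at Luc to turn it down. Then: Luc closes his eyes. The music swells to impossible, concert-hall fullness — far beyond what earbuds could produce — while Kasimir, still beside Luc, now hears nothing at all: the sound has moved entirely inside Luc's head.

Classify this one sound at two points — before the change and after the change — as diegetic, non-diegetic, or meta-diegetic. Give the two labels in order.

diegetic, meta-diegetic

Before the change: the earbuds are a physical source both characters can hear → diegetic.
After the change: the music now exists only as Luc's subjective experience; Kasimir can no longer hear it → meta-diegetic.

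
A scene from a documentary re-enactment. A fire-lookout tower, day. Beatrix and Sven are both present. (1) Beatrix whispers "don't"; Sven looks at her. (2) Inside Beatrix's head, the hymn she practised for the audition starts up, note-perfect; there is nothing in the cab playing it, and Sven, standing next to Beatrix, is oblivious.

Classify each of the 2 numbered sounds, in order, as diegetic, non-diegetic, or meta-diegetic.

diegetic, meta-diegetic

(1) Beatrix is a character speaking aloud in the scene → diegetic.
(2) is meta-diegetic: it lives in Beatrix's subjectivity, not in the cab.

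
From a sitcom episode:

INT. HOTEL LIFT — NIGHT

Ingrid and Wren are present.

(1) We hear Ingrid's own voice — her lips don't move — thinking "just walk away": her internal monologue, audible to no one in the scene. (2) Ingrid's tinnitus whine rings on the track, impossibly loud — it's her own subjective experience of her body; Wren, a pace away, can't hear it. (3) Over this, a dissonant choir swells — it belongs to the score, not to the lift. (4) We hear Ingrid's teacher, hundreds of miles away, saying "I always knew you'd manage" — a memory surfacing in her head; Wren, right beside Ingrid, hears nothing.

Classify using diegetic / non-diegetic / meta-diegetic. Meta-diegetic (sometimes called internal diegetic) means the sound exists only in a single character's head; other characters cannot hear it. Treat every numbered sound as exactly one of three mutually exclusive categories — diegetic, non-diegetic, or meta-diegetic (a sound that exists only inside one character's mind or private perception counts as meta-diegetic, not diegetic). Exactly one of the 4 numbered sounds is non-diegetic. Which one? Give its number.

(1) is meta-diegetic: it's Ingrid's unspoken thought, heard only by the audience via her subjectivity.
Sound (2): it's Ingrid's internal bodily sensation rendered as sound; only Ingrid 'hears' it, so meta-diegetic.
Sound (3): score with no on-screen or off-screen source; it exists for the audience alone, so non-diegetic.
(4) is meta-diegetic: it's Ingrid's recollection rendered as sound; the other character can't hear it.
Only (3) is non-diegetic.

3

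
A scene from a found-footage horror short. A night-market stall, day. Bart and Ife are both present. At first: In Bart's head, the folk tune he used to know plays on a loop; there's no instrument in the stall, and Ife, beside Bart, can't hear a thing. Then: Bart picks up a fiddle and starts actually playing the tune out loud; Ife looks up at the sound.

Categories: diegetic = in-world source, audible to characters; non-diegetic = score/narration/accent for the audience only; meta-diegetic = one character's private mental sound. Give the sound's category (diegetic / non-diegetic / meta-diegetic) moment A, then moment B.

Moment A: the tune exists only as Bart's private memory; Ife can't hear it → meta-diegetic.
Moment B: Bart is now producing it live on a fiddle, in the room, and Ife hears it → diegetic.

meta-diegetic, diegetic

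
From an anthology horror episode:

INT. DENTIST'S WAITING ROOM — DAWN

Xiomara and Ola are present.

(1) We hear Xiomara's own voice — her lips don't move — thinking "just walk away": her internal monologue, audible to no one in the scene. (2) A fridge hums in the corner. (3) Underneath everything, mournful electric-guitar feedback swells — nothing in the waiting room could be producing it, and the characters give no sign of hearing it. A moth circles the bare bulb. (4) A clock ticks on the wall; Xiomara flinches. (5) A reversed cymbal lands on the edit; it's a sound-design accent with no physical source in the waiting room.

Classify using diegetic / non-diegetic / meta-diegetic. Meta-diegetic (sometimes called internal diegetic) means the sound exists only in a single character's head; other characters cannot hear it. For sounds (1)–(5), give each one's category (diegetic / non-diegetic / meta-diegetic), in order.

(1) Xiomara's thought-voice: a private mental sound no other character can hear → meta-diegetic.
(2) is diegetic: a fridge is part of the location's real environment.
(3) score with no on-screen or off-screen source; it exists for the audience alone → non-diegetic.
(4) is diegetic: the sound comes from a clock physically present in the location.
(5) it's a sound-design accent with no in-world source; no one in the scene can hear it → non-diegetic.

meta-diegetic, diegetic, non-diegetic, diegetic, non-diegetic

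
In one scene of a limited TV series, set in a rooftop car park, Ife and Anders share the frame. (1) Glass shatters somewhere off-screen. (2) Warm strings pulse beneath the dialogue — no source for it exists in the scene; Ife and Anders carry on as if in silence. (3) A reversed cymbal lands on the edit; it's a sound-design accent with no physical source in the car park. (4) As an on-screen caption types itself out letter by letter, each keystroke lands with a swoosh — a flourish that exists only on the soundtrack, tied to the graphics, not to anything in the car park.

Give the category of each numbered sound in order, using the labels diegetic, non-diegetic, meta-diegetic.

(1) an in-world source (glass); characters could hear it → diegetic.
Sound (2): nothing in the car park produces it and the characters don't hear it — pure soundtrack, so non-diegetic.
Sound (3): an editorial stinger — it belongs to the cut, not the story world, so non-diegetic.
(4) it accompanies on-screen graphics, not anything inside the story world → non-diegetic.

diegetic, non-diegetic, non-diegetic, non-diegetic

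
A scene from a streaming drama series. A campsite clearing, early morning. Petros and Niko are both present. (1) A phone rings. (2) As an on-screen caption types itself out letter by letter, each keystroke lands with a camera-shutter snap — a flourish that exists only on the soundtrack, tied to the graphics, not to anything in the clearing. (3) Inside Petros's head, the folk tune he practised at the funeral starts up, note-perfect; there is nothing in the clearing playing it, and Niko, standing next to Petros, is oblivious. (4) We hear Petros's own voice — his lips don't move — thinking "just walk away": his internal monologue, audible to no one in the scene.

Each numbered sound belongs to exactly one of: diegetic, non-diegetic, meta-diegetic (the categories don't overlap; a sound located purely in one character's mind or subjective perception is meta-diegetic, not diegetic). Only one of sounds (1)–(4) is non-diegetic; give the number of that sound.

(1) is diegetic: a phone is a real object/event in the scene's world.
(2) the caption isn't part of the story world, so neither is the sound tied to it → non-diegetic.
Sound (3): the music is a memory playing inside Petros's mind alone; no real-world source, Niko can't hear it, so meta-diegetic.
(4) internal monologue — inside Petros's mind, not spoken into the scene → meta-diegetic.
Only (2) is non-diegetic.

2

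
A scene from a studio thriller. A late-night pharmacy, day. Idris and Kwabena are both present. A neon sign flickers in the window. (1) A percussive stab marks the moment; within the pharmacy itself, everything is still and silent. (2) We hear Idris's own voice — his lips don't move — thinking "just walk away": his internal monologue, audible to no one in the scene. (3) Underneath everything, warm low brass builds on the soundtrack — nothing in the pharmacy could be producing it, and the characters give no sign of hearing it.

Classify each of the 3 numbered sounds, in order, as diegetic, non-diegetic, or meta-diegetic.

non-diegetic, meta-diegetic, non-diegetic

(1) is non-diegetic: it's a sound-design accent with no in-world source; no one in the scene can hear it.
Sound (2): internal monologue — inside Idris's mind, not spoken into the scene, so meta-diegetic.
(3) score with no on-screen or off-screen source; it exists for the audience alone → non-diegetic.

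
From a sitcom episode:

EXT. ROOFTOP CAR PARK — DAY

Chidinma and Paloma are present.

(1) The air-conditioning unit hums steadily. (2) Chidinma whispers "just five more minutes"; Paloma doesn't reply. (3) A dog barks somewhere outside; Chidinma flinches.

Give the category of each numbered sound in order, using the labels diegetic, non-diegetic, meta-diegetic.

(1) ambient/room sound belonging to the story's physical space → diegetic.
(2) is diegetic: Chidinma is a character speaking aloud in the scene.
(3) is diegetic: the sound comes from a dog physically present in the location.

diegetic, diegetic, diegetic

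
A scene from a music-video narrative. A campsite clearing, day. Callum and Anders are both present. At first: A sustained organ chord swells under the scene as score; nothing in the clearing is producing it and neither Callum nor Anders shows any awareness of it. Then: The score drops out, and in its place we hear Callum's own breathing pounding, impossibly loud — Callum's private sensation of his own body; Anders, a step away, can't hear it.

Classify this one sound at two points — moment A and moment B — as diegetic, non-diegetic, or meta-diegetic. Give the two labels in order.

non-diegetic, meta-diegetic

Moment A: underscore with no in-world source, inaudible to the characters → non-diegetic.
Moment B: the body sound is Callum's subjective perception alone — Anders can't hear it → meta-diegetic.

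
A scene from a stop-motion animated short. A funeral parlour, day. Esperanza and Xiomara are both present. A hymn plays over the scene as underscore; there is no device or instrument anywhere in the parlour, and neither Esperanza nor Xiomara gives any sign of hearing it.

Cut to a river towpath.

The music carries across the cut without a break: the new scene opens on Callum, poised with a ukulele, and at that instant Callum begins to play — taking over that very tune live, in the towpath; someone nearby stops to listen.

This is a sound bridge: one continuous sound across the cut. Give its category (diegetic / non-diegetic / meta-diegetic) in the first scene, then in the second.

non-diegetic, diegetic

Scene one: there's no in-world source anywhere and no character hears it — underscore for the audience only → non-diegetic.
Scene two: from the moment Callum starts playing, the tune is being performed on a ukulele inside the story world and another character hears it → diegetic.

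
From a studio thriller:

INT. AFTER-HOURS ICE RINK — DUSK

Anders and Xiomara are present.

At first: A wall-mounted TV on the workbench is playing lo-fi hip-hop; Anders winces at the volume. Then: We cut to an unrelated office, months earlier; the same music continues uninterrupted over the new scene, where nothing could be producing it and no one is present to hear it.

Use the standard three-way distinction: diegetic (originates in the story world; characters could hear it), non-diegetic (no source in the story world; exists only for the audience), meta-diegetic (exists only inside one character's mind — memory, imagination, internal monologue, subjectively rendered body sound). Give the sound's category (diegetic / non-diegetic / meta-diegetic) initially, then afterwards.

Initially: a wall-mounted TV is a real in-scene source and Anders reacts to it → diegetic.
Afterwards: there is no longer any in-world source and no one can hear it — it has become underscore → non-diegetic.

diegetic, non-diegetic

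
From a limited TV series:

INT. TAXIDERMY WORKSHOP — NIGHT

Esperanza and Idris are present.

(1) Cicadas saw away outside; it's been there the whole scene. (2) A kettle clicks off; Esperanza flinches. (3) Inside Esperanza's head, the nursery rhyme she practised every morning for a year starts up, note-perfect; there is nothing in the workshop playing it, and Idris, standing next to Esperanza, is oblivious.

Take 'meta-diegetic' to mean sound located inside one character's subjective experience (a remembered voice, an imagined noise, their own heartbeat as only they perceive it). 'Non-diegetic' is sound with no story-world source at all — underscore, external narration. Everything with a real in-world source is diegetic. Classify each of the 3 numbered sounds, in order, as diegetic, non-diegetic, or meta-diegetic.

diegetic, diegetic, meta-diegetic

(1) is diegetic: ambient/room sound belonging to the story's physical space.
(2) is diegetic: a kettle is a real object/event in the scene's world.
(3) it lives in Esperanza's subjectivity, not in the workshop → meta-diegetic.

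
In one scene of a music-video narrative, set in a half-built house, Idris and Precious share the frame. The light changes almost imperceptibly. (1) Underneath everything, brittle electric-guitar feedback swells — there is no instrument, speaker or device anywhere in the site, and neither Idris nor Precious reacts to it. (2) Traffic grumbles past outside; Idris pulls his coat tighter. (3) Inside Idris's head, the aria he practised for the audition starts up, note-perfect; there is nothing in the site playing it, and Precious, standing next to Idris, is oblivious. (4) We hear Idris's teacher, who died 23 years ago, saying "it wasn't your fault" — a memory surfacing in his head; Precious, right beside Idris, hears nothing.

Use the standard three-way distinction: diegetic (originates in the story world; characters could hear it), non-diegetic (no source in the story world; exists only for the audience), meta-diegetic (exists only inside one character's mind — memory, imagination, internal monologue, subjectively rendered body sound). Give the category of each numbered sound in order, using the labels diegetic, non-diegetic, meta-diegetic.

non-diegetic, diegetic, meta-diegetic, meta-diegetic

(1) is non-diegetic: it has no source in the story world and no character can hear it — it's underscore.
Sound (2): it's the actual ambient sound of the location, so diegetic.
(3) is meta-diegetic: remembered music, private to Idris — Precious is oblivious because it isn't in the room.
Sound (4): the voice is a memory playing only inside Idris's mind; Precious can't hear it, so meta-diegetic.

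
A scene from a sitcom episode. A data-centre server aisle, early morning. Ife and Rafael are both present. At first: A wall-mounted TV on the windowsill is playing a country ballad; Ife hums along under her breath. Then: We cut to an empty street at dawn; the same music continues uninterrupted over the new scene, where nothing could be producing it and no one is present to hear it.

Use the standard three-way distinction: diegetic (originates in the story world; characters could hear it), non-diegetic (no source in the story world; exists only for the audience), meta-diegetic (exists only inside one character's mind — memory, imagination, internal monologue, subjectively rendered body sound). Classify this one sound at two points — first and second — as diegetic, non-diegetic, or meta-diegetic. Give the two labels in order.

diegetic, non-diegetic

First: a wall-mounted TV is a real in-scene source and Ife reacts to it → diegetic.
Second: there is no longer any in-world source and no one can hear it — it has become underscore → non-diegetic.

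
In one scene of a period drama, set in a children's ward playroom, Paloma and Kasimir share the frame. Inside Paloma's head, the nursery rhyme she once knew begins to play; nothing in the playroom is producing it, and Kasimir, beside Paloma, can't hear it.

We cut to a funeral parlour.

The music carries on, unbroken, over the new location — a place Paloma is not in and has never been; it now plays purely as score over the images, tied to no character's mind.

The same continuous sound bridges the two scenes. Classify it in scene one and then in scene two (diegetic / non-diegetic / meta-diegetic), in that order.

Scene one: the music exists only inside Paloma's mind; Kasimir can't hear it → meta-diegetic.
Scene two: it's detached from Paloma entirely and plays over unrelated images with no in-world source — conventional underscore → non-diegetic.

meta-diegetic, non-diegetic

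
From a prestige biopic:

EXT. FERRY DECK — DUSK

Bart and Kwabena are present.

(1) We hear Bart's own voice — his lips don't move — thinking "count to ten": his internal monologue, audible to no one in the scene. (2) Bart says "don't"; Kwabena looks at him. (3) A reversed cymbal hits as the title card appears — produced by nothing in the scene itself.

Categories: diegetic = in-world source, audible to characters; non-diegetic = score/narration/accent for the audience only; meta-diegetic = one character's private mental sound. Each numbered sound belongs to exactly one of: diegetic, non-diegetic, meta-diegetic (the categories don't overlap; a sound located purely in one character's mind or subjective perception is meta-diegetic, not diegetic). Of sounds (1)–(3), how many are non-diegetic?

1

(1) is meta-diegetic: it's Bart's unspoken thought, heard only by the audience via his subjectivity.
(2) on-screen dialogue — Bart speaks and Kwabena is there to hear → diegetic.
(3) an editorial stinger — it belongs to the cut, not the story world → non-diegetic.
So 1 of the 3 is non-diegetic: (3).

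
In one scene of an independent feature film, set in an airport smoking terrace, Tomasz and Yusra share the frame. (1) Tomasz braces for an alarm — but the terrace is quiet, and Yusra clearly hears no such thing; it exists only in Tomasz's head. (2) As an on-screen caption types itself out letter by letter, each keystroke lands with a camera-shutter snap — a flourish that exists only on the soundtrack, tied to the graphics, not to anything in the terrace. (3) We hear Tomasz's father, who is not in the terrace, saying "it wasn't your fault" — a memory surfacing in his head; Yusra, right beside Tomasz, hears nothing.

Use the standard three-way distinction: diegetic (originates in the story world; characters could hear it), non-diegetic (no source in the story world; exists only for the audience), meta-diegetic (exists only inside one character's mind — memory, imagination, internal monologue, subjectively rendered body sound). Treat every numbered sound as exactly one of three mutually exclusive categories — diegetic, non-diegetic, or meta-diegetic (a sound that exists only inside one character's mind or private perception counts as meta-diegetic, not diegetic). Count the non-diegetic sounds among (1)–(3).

(1) Tomasz alone 'hears' it — an imagined sound, not present in the space → meta-diegetic.
(2) the caption isn't part of the story world, so neither is the sound tied to it → non-diegetic.
(3) it's Tomasz's recollection rendered as sound; the other character can't hear it → meta-diegetic.
So 1 of the 3 is non-diegetic: (2).

1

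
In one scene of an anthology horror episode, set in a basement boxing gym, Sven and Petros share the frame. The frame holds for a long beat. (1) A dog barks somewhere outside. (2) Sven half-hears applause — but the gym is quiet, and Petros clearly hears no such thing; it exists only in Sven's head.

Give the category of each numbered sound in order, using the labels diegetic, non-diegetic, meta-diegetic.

diegetic, meta-diegetic

(1) is diegetic: a dog is a real object/event in the scene's world.
Sound (2): the sound is imagined by Sven; nothing in the story world is producing it and Petros can't hear it, so meta-diegetic.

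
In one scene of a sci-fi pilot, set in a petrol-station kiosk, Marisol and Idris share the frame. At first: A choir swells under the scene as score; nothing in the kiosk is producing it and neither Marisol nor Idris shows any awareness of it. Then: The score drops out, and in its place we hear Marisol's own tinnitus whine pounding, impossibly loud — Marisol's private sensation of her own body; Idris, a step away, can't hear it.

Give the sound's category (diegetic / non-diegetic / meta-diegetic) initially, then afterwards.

Initially: underscore with no in-world source, inaudible to the characters → non-diegetic.
Afterwards: the body sound is Marisol's subjective perception alone — Idris can't hear it → meta-diegetic.

non-diegetic, meta-diegetic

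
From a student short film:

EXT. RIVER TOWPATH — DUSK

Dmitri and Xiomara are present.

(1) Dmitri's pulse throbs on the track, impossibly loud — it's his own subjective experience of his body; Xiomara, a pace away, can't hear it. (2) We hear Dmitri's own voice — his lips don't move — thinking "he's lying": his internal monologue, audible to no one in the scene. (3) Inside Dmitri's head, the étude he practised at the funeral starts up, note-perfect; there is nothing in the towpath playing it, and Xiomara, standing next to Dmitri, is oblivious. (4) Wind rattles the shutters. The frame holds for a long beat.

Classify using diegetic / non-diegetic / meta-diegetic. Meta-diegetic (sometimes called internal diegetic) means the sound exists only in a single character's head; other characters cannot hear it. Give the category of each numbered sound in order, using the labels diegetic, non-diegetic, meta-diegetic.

Sound (1): a subjective body sound — Dmitri's private perception, inaudible to Xiomara, so meta-diegetic.
Sound (2): Dmitri's thought-voice: a private mental sound no other character can hear, so meta-diegetic.
(3) remembered music, private to Dmitri — Xiomara is oblivious because it isn't in the room → meta-diegetic.
(4) is diegetic: it's the actual ambient sound of the location.

meta-diegetic, meta-diegetic, meta-diegetic, diegetic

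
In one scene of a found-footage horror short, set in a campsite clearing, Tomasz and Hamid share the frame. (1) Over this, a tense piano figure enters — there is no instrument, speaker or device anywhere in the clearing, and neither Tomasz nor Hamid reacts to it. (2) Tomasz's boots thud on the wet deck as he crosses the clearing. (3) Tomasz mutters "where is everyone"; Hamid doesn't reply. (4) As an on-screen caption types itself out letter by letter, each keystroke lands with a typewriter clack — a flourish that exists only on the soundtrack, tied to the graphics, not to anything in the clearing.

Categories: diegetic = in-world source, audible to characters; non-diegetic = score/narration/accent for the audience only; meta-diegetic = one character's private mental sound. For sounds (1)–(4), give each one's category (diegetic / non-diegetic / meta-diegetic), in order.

(1) is non-diegetic: score with no on-screen or off-screen source; it exists for the audience alone.
(2) Tomasz's footsteps are produced in the story world → diegetic.
(3) is diegetic: spoken by a character present in the story world.
(4) sound married to a title/caption — outside the diegesis by definition → non-diegetic.

non-diegetic, diegetic, diegetic, non-diegetic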